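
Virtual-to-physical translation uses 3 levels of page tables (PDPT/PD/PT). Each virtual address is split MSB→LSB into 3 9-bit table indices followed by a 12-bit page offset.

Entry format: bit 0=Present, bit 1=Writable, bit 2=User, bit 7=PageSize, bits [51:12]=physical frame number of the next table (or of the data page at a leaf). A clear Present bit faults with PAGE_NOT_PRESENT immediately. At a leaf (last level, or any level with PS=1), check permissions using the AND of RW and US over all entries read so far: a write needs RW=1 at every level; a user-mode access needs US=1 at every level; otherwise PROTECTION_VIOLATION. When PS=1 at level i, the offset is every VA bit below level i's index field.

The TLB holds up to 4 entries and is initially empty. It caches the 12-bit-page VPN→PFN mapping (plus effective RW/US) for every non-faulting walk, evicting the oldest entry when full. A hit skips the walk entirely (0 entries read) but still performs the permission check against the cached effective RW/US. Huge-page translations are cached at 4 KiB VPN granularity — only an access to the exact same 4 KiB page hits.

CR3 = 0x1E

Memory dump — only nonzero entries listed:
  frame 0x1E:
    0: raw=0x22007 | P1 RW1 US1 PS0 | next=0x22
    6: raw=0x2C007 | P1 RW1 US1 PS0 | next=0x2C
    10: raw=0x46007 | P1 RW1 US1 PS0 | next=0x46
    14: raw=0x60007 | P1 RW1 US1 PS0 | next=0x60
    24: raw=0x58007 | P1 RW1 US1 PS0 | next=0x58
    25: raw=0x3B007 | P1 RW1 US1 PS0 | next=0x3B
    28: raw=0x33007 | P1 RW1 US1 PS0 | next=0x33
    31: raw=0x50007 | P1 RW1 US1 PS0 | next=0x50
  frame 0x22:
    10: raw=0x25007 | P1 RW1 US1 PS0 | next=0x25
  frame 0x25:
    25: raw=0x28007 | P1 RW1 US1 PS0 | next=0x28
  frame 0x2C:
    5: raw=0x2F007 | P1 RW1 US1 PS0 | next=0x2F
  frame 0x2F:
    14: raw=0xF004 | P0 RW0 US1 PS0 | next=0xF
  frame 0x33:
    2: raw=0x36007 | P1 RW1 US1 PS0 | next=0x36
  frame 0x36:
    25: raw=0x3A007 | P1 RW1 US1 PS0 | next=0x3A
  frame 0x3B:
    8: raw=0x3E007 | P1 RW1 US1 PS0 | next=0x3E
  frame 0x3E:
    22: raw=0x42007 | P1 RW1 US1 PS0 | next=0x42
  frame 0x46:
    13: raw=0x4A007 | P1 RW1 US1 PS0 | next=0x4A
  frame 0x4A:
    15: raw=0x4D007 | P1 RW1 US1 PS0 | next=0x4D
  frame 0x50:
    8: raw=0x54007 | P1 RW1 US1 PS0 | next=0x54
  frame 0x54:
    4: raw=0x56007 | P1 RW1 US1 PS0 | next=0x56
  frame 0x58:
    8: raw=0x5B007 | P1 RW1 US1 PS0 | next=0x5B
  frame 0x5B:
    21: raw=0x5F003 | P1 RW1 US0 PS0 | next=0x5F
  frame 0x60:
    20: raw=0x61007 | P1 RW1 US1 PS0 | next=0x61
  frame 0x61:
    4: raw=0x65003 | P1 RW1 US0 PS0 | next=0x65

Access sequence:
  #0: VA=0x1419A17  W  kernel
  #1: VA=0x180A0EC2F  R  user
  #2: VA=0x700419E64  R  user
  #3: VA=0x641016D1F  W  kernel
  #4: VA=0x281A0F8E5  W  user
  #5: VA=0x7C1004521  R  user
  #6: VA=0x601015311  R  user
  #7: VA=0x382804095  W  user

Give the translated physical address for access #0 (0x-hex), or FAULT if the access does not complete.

Trace:
#0 VA=0x1419A17 (w,kernel):
  L0: frame=0x1E idx=0 entry=0x22007 [P=1 RW=1 US=1 PS=0]
  L1: frame=0x22 idx=10 entry=0x25007 [P=1 RW=1 US=1 PS=0]
  L2: frame=0x25 idx=25 entry=0x28007 [P=1 RW=1 US=1 PS=0]
  ✓ 0x28A17  — 3 lookups
#1 VA=0x180A0EC2F (r,user):
  L0: frame=0x1E idx=6 entry=0x2C007 [P=1 RW=1 US=1 PS=0]
  L1: frame=0x2C idx=5 entry=0x2F007 [P=1 RW=1 US=1 PS=0]
  L2: frame=0x2F idx=14 entry=0xF004 [P=0 RW=0 US=1 PS=0]
  ✗ PAGE_NOT_PRESENT  [3 reads]
#2 VA=0x700419E64 (r,user):
  L0: frame=0x1E idx=28 entry=0x33007 [P=1 RW=1 US=1 PS=0]
  L1: frame=0x33 idx=2 entry=0x36007 [P=1 RW=1 US=1 PS=0]
  L2: frame=0x36 idx=25 entry=0x3A007 [P=1 RW=1 US=1 PS=0]
  ✓ 0x3AE64  — 3 lookups
#3 VA=0x641016D1F (w,kernel):
  L0: frame=0x1E idx=25 entry=0x3B007 [P=1 RW=1 US=1 PS=0]
  L1: frame=0x3B idx=8 entry=0x3E007 [P=1 RW=1 US=1 PS=0]
  L2: frame=0x3E idx=22 entry=0x42007 [P=1 RW=1 US=1 PS=0]
  ✓ 0x42D1F  — 3 lookups
#4 VA=0x281A0F8E5 (w,user):
  L0: frame=0x1E idx=10 entry=0x46007 [P=1 RW=1 US=1 PS=0]
  L1: frame=0x46 idx=13 entry=0x4A007 [P=1 RW=1 US=1 PS=0]
  L2: frame=0x4A idx=15 entry=0x4D007 [P=1 RW=1 US=1 PS=0]
  ✓ 0x4D8E5  — 3 lookups
#5 VA=0x7C1004521 (r,user):
  L0: frame=0x1E idx=31 entry=0x50007 [P=1 RW=1 US=1 PS=0]
  L1: frame=0x50 idx=8 entry=0x54007 [P=1 RW=1 US=1 PS=0]
  L2: frame=0x54 idx=4 entry=0x56007 [P=1 RW=1 US=1 PS=0]
  ✓ 0x56521  — 3 lookups
#6 VA=0x601015311 (r,user):
  L0: frame=0x1E idx=24 entry=0x58007 [P=1 RW=1 US=1 PS=0]
  L1: frame=0x58 idx=8 entry=0x5B007 [P=1 RW=1 US=1 PS=0]
  L2: frame=0x5B idx=21 entry=0x5F003 [P=1 RW=1 US=0 PS=0]
  ✗ PROTECTION_VIOLATION  [3 reads]
#7 VA=0x382804095 (w,user):
  L0: frame=0x1E idx=14 entry=0x60007 [P=1 RW=1 US=1 PS=0]
  L1: frame=0x60 idx=20 entry=0x61007 [P=1 RW=1 US=1 PS=0]
  L2: frame=0x61 idx=4 entry=0x65003 [P=1 RW=1 US=0 PS=0]
  ✗ PROTECTION_VIOLATION  [3 reads]

Access #0 PA: 0x28A17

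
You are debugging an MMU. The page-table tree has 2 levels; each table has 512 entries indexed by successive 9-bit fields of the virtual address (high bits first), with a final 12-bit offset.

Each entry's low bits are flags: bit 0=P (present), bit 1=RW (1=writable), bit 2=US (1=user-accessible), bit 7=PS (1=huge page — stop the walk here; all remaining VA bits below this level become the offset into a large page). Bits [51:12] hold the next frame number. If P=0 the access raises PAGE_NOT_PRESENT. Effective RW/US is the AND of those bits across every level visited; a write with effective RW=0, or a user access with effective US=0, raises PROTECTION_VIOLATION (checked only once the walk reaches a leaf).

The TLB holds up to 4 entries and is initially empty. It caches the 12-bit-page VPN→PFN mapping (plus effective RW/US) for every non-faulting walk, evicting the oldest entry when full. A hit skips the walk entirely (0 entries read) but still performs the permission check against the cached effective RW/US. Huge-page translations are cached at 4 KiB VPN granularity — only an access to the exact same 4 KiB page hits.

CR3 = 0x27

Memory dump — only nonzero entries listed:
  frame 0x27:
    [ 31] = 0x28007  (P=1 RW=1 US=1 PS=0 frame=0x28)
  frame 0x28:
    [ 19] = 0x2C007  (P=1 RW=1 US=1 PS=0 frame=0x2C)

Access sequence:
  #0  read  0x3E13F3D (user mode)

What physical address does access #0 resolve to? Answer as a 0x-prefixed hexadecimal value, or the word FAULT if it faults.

Trace:
#0 VA=0x3E13F3D (r,user):
  [0] read 0x27 idx=31: raw=0x28007 flags P=1 W=1 U=1 S=0
  [1] read 0x28 idx=19: raw=0x2C007 flags P=1 W=1 U=1 S=0
  ✓ 0x2CF3D  — 2 lookups

Access #0 PA: 0x2CF3D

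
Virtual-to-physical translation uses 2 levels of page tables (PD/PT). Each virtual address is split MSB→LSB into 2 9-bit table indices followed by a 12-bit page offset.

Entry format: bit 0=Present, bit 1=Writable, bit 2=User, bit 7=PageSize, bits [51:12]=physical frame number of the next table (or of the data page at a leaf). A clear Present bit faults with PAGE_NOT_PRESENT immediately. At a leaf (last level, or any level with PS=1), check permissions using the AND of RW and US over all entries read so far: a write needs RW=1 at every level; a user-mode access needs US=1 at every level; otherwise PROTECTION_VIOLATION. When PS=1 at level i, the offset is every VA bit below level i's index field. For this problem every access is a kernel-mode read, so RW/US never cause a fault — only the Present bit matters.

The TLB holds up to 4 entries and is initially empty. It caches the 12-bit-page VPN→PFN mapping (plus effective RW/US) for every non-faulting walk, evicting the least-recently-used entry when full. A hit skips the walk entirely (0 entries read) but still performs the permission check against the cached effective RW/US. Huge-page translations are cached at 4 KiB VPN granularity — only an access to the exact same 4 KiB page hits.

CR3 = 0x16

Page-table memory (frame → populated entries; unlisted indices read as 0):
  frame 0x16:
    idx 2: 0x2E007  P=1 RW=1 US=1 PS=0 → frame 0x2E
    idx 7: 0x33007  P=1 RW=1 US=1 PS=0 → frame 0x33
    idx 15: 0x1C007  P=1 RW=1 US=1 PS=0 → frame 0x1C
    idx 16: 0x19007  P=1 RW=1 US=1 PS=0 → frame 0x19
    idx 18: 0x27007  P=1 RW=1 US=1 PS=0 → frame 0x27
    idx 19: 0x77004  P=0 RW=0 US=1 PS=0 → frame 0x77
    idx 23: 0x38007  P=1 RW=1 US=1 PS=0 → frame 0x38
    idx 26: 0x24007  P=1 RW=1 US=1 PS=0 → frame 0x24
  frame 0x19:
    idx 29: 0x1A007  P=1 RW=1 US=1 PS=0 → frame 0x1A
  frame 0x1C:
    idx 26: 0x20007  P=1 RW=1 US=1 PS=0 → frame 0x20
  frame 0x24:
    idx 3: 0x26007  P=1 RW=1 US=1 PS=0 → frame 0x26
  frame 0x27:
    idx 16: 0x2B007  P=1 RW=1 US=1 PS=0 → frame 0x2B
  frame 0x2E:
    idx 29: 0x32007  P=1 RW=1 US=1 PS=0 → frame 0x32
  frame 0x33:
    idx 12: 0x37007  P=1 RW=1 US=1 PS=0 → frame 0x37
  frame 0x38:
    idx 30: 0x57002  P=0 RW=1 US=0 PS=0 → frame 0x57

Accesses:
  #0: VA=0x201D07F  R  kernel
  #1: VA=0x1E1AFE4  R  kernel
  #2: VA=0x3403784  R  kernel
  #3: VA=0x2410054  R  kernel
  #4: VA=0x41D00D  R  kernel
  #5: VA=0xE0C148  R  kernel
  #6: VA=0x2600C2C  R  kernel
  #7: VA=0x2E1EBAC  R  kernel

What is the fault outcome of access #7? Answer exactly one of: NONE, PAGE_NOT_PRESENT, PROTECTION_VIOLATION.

Walk each access:
#0 VA=0x201D07F (r,kernel):
  [0] read 0x16 idx=16: raw=0x19007 flags P=1 W=1 U=1 S=0
  [1] read 0x19 idx=29: raw=0x1A007 flags P=1 W=1 U=1 S=0
  ✓ 0x1A07F  — 2 lookups
#1 VA=0x1E1AFE4 (r,kernel):
  [0] read 0x16 idx=15: raw=0x1C007 flags P=1 W=1 U=1 S=0
  [1] read 0x1C idx=26: raw=0x20007 flags P=1 W=1 U=1 S=0
  ✓ 0x20FE4  — 2 lookups
#2 VA=0x3403784 (r,kernel):
  [0] read 0x16 idx=26: raw=0x24007 flags P=1 W=1 U=1 S=0
  [1] read 0x24 idx=3: raw=0x26007 flags P=1 W=1 U=1 S=0
  ✓ 0x26784  — 2 lookups
#3 VA=0x2410054 (r,kernel):
  [0] read 0x16 idx=18: raw=0x27007 flags P=1 W=1 U=1 S=0
  [1] read 0x27 idx=16: raw=0x2B007 flags P=1 W=1 U=1 S=0
  ✓ 0x2B054  — 2 lookups
#4 VA=0x41D00D (r,kernel):
  [0] read 0x16 idx=2: raw=0x2E007 flags P=1 W=1 U=1 S=0
  [1] read 0x2E idx=29: raw=0x32007 flags P=1 W=1 U=1 S=0
  ✓ 0x3200D  — 2 lookups
#5 VA=0xE0C148 (r,kernel):
  [0] read 0x16 idx=7: raw=0x33007 flags P=1 W=1 U=1 S=0
  [1] read 0x33 idx=12: raw=0x37007 flags P=1 W=1 U=1 S=0
  ✓ 0x37148  — 2 lookups
#6 VA=0x2600C2C (r,kernel):
  [0] read 0x16 idx=19: raw=0x77004 flags P=0 W=0 U=1 S=0
  → PAGE_NOT_PRESENT  (1 entries read)
#7 VA=0x2E1EBAC (r,kernel):
  [0] read 0x16 idx=23: raw=0x38007 flags P=1 W=1 U=1 S=0
  [1] read 0x38 idx=30: raw=0x57002 flags P=0 W=1 U=0 S=0
  → PAGE_NOT_PRESENT  (2 entries read)

Access #7 fault: PAGE_NOT_PRESENT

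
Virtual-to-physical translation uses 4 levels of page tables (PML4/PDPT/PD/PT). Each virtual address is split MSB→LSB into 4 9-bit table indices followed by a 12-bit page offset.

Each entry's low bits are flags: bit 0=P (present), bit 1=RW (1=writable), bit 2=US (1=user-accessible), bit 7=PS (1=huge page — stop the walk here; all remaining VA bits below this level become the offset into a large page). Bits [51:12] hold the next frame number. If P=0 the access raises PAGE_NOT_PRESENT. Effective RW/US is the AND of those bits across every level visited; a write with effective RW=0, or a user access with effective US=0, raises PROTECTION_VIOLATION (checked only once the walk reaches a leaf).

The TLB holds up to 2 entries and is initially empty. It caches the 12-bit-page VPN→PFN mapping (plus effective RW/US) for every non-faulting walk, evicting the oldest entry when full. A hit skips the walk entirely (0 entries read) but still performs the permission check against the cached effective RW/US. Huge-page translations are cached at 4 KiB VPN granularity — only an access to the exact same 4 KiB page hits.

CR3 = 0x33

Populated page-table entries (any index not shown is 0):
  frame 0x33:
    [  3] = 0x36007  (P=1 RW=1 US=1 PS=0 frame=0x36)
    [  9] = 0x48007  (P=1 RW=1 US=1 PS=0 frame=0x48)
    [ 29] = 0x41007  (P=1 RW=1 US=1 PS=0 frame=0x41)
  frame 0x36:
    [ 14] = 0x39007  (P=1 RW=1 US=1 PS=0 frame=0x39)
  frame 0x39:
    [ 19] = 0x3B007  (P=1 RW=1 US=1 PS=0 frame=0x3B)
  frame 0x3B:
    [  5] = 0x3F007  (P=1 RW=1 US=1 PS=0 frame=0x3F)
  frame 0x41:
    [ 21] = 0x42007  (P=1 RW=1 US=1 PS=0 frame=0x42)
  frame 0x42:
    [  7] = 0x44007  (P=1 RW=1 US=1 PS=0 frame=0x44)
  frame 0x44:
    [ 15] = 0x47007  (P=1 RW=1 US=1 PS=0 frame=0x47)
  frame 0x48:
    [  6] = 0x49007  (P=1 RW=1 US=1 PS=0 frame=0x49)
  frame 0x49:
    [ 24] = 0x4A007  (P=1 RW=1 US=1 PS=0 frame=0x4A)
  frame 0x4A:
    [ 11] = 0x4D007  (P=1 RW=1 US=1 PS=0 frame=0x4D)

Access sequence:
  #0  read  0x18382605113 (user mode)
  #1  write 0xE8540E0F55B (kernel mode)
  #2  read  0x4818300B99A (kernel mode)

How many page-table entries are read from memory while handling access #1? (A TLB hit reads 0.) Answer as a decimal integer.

Trace:
#0 VA=0x18382605113 (r,user):
  L0 @0x33[3] → 0x36007  P=1,RW=1,US=1,PS=0
  L1 @0x36[14] → 0x39007  P=1,RW=1,US=1,PS=0
  L2 @0x39[19] → 0x3B007  P=1,RW=1,US=1,PS=0
  L3 @0x3B[5] → 0x3F007  P=1,RW=1,US=1,PS=0
  ✓ 0x3F113  — 4 lookups
#1 VA=0xE8540E0F55B (w,kernel):
  L0 @0x33[29] → 0x41007  P=1,RW=1,US=1,PS=0
  L1 @0x41[21] → 0x42007  P=1,RW=1,US=1,PS=0
  L2 @0x42[7] → 0x44007  P=1,RW=1,US=1,PS=0
  L3 @0x44[15] → 0x47007  P=1,RW=1,US=1,PS=0
  ✓ 0x4755B  — 4 lookups
#2 VA=0x4818300B99A (r,kernel):
  L0 @0x33[9] → 0x48007  P=1,RW=1,US=1,PS=0
  L1 @0x48[6] → 0x49007  P=1,RW=1,US=1,PS=0
  L2 @0x49[24] → 0x4A007  P=1,RW=1,US=1,PS=0
  L3 @0x4A[11] → 0x4D007  P=1,RW=1,US=1,PS=0
  ✓ 0x4D99A  — 4 lookups

Entries read for #1: 4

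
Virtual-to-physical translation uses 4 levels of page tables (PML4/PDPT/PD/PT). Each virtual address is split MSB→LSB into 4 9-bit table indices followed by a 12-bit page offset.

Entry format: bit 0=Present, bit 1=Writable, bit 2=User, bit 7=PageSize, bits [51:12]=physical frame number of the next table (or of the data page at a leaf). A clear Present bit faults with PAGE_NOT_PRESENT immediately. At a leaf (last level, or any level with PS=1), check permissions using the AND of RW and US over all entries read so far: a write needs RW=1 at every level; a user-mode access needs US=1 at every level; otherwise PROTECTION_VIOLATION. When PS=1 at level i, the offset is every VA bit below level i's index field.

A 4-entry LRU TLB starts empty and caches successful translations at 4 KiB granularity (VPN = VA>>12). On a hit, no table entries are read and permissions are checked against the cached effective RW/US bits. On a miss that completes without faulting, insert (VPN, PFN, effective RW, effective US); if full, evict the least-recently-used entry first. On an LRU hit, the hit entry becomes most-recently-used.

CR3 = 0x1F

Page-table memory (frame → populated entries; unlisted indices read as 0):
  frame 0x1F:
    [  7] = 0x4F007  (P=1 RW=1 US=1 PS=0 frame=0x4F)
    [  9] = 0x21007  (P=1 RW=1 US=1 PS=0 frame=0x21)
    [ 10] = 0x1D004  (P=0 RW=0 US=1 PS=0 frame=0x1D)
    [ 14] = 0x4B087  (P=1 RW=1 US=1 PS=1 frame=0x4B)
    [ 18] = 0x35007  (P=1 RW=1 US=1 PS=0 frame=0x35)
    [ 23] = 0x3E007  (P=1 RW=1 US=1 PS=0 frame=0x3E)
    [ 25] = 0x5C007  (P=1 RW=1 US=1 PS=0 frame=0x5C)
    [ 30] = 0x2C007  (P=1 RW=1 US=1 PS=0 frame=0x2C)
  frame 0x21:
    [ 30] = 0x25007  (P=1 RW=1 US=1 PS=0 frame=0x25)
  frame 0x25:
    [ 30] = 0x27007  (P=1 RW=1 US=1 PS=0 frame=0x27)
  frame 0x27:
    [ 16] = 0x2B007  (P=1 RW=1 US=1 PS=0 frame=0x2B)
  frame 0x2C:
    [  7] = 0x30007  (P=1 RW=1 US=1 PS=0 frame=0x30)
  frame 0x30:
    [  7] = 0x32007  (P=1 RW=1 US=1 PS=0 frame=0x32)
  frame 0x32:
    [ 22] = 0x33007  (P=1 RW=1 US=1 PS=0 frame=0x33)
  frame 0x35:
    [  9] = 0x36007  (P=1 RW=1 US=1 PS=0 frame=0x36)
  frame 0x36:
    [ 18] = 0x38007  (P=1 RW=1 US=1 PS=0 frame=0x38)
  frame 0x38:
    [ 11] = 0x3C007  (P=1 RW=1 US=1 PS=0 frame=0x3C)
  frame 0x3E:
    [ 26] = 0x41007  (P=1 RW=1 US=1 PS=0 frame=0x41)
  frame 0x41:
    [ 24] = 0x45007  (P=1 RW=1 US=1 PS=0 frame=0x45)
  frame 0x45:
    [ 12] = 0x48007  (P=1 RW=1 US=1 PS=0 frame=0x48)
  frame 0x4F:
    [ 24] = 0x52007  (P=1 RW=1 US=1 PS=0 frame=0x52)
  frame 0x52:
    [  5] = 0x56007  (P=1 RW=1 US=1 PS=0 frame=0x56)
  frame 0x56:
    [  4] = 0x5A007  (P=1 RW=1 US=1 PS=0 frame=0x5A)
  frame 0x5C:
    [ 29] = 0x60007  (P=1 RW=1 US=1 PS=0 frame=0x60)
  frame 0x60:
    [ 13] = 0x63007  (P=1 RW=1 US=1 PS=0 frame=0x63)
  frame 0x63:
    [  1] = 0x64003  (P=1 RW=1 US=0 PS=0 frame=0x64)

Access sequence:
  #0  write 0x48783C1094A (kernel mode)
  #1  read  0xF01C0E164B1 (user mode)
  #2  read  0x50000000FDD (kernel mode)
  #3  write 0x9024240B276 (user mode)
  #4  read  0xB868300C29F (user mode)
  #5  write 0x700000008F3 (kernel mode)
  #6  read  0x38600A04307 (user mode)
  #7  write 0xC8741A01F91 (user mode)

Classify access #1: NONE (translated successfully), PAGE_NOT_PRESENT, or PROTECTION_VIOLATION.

Per-access translation:
#0 VA=0x48783C1094A (w,kernel):
  [0] read 0x1F idx=9: raw=0x21007 flags P=1 W=1 U=1 S=0
  [1] read 0x21 idx=30: raw=0x25007 flags P=1 W=1 U=1 S=0
  [2] read 0x25 idx=30: raw=0x27007 flags P=1 W=1 U=1 S=0
  [3] read 0x27 idx=16: raw=0x2B007 flags P=1 W=1 U=1 S=0
  ✓ 0x2B94A  — 4 lookups
#1 VA=0xF01C0E164B1 (r,user):
  [0] read 0x1F idx=30: raw=0x2C007 flags P=1 W=1 U=1 S=0
  [1] read 0x2C idx=7: raw=0x30007 flags P=1 W=1 U=1 S=0
  [2] read 0x30 idx=7: raw=0x32007 flags P=1 W=1 U=1 S=0
  [3] read 0x32 idx=22: raw=0x33007 flags P=1 W=1 U=1 S=0
  ✓ 0x334B1  — 4 lookups
#2 VA=0x50000000FDD (r,kernel):
  [0] read 0x1F idx=10: raw=0x1D004 flags P=0 W=0 U=1 S=0
  ✗ PAGE_NOT_PRESENT  [1 reads]
#3 VA=0x9024240B276 (w,user):
  [0] read 0x1F idx=18: raw=0x35007 flags P=1 W=1 U=1 S=0
  [1] read 0x35 idx=9: raw=0x36007 flags P=1 W=1 U=1 S=0
  [2] read 0x36 idx=18: raw=0x38007 flags P=1 W=1 U=1 S=0
  [3] read 0x38 idx=11: raw=0x3C007 flags P=1 W=1 U=1 S=0
  ✓ 0x3C276  — 4 lookups
#4 VA=0xB868300C29F (r,user):
  [0] read 0x1F idx=23: raw=0x3E007 flags P=1 W=1 U=1 S=0
  [1] read 0x3E idx=26: raw=0x41007 flags P=1 W=1 U=1 S=0
  [2] read 0x41 idx=24: raw=0x45007 flags P=1 W=1 U=1 S=0
  [3] read 0x45 idx=12: raw=0x48007 flags P=1 W=1 U=1 S=0
  ✓ 0x4829F  — 4 lookups
#5 VA=0x700000008F3 (w,kernel):
  [0] read 0x1F idx=14: raw=0x4B087 flags P=1 W=1 U=1 S=1
  ✓ 0x4B8F3 (huge @L0)  — 1 lookups
#6 VA=0x38600A04307 (r,user):
  [0] read 0x1F idx=7: raw=0x4F007 flags P=1 W=1 U=1 S=0
  [1] read 0x4F idx=24: raw=0x52007 flags P=1 W=1 U=1 S=0
  [2] read 0x52 idx=5: raw=0x56007 flags P=1 W=1 U=1 S=0
  [3] read 0x56 idx=4: raw=0x5A007 flags P=1 W=1 U=1 S=0
  ✓ 0x5A307  — 4 lookups
#7 VA=0xC8741A01F91 (w,user):
  [0] read 0x1F idx=25: raw=0x5C007 flags P=1 W=1 U=1 S=0
  [1] read 0x5C idx=29: raw=0x60007 flags P=1 W=1 U=1 S=0
  [2] read 0x60 idx=13: raw=0x63007 flags P=1 W=1 U=1 S=0
  [3] read 0x63 idx=1: raw=0x64003 flags P=1 W=1 U=0 S=0
  ✗ PROTECTION_VIOLATION  [4 reads]

Access #1 fault: NONE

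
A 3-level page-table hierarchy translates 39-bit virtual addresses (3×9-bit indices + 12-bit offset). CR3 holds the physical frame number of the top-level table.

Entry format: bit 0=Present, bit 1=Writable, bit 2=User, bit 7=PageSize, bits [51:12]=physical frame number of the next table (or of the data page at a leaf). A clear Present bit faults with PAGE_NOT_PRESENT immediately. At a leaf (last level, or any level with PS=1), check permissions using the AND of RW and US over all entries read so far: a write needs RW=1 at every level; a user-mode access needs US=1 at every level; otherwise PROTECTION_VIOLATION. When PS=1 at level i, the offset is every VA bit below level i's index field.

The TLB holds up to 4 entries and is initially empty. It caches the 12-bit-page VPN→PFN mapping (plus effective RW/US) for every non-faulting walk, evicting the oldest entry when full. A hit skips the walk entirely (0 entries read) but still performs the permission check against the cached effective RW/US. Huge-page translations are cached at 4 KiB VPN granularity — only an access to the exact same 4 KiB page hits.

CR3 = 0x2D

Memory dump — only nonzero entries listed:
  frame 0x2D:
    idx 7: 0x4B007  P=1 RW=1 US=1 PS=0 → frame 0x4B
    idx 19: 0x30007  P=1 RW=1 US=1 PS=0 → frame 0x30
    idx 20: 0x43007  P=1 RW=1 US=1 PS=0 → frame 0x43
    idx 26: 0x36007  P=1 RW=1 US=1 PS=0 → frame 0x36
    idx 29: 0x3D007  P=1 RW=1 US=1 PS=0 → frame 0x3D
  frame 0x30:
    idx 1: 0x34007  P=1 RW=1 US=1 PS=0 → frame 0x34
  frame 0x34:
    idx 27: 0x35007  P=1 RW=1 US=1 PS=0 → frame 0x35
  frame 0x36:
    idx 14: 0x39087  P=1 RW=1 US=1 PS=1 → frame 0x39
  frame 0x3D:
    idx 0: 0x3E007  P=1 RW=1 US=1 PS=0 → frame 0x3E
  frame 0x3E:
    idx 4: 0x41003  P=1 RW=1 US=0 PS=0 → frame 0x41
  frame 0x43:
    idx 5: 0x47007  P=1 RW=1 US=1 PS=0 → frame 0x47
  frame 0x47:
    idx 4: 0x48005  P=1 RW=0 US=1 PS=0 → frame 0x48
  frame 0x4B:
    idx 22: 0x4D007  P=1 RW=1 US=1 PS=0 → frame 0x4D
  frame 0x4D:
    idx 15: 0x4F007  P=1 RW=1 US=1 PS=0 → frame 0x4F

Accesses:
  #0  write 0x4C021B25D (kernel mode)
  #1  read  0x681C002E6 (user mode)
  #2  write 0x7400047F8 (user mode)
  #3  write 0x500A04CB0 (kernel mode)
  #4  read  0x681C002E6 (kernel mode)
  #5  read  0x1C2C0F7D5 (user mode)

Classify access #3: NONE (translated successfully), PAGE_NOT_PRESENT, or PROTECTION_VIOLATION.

Per-access translation:
#0 VA=0x4C021B25D (w,kernel):
  L0 @0x2D[19] → 0x30007  P=1,RW=1,US=1,PS=0
  L1 @0x30[1] → 0x34007  P=1,RW=1,US=1,PS=0
  L2 @0x34[27] → 0x35007  P=1,RW=1,US=1,PS=0
  ⇒ phys 0x3525D  [3 reads]
#1 VA=0x681C002E6 (r,user):
  L0 @0x2D[26] → 0x36007  P=1,RW=1,US=1,PS=0
  L1 @0x36[14] → 0x39087  P=1,RW=1,US=1,PS=1
  ⇒ phys 0x392E6 (huge @L1)  [2 reads]
#2 VA=0x7400047F8 (w,user):
  L0 @0x2D[29] → 0x3D007  P=1,RW=1,US=1,PS=0
  L1 @0x3D[0] → 0x3E007  P=1,RW=1,US=1,PS=0
  L2 @0x3E[4] → 0x41003  P=1,RW=1,US=0,PS=0
  → PROTECTION_VIOLATION  (3 entries read)
#3 VA=0x500A04CB0 (w,kernel):
  L0 @0x2D[20] → 0x43007  P=1,RW=1,US=1,PS=0
  L1 @0x43[5] → 0x47007  P=1,RW=1,US=1,PS=0
  L2 @0x47[4] → 0x48005  P=1,RW=0,US=1,PS=0
  → PROTECTION_VIOLATION  (3 entries read)
#4 VA=0x681C002E6 (r,kernel):
  TLB hit vpn=0x681C00 → PA=0x392E6
#5 VA=0x1C2C0F7D5 (r,user):
  L0 @0x2D[7] → 0x4B007  P=1,RW=1,US=1,PS=0
  L1 @0x4B[22] → 0x4D007  P=1,RW=1,US=1,PS=0
  L2 @0x4D[15] → 0x4F007  P=1,RW=1,US=1,PS=0
  ⇒ phys 0x4F7D5  [3 reads]

Access #3 fault: PROTECTION_VIOLATION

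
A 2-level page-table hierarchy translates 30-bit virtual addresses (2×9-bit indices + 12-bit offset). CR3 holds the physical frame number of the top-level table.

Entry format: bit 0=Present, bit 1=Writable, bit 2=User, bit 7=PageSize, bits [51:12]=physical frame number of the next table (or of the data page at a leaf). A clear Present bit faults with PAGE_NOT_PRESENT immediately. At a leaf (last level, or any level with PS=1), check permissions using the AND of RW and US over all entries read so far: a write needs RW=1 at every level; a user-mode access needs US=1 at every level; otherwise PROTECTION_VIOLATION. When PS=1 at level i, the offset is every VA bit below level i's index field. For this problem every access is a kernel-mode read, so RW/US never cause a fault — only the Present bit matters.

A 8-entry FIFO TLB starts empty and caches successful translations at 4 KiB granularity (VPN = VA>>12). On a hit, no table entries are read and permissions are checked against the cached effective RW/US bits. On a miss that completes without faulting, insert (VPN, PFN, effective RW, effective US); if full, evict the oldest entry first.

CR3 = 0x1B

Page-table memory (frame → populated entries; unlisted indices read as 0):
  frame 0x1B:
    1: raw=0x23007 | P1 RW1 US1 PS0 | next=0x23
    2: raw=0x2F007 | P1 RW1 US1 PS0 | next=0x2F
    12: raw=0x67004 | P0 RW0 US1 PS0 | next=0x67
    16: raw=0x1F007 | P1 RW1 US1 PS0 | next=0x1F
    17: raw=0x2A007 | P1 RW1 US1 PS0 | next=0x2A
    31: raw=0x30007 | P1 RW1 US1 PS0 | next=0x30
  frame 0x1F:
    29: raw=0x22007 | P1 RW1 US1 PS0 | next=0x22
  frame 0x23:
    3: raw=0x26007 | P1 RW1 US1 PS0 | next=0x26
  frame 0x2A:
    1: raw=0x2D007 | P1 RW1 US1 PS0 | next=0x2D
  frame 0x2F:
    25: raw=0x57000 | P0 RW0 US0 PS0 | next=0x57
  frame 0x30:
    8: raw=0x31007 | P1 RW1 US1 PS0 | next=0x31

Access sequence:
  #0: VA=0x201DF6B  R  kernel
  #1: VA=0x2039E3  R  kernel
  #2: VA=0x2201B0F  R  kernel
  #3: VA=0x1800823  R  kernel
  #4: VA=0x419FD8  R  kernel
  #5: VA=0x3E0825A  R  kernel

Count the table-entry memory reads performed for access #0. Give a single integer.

Trace:
#0 VA=0x201DF6B (r,kernel):
  L0: frame=0x1B idx=16 entry=0x1F007 [P=1 RW=1 US=1 PS=0]
  L1: frame=0x1F idx=29 entry=0x22007 [P=1 RW=1 US=1 PS=0]
  → PA=0x22F6B  (2 entries read)
#1 VA=0x2039E3 (r,kernel):
  L0: frame=0x1B idx=1 entry=0x23007 [P=1 RW=1 US=1 PS=0]
  L1: frame=0x23 idx=3 entry=0x26007 [P=1 RW=1 US=1 PS=0]
  → PA=0x269E3  (2 entries read)
#2 VA=0x2201B0F (r,kernel):
  L0: frame=0x1B idx=17 entry=0x2A007 [P=1 RW=1 US=1 PS=0]
  L1: frame=0x2A idx=1 entry=0x2D007 [P=1 RW=1 US=1 PS=0]
  → PA=0x2DB0F  (2 entries read)
#3 VA=0x1800823 (r,kernel):
  L0: frame=0x1B idx=12 entry=0x67004 [P=0 RW=0 US=1 PS=0]
  ⇒ fault: PAGE_NOT_PRESENT  — 1 lookups
#4 VA=0x419FD8 (r,kernel):
  L0: frame=0x1B idx=2 entry=0x2F007 [P=1 RW=1 US=1 PS=0]
  L1: frame=0x2F idx=25 entry=0x57000 [P=0 RW=0 US=0 PS=0]
  ⇒ fault: PAGE_NOT_PRESENT  — 2 lookups
#5 VA=0x3E0825A (r,kernel):
  L0: frame=0x1B idx=31 entry=0x30007 [P=1 RW=1 US=1 PS=0]
  L1: frame=0x30 idx=8 entry=0x31007 [P=1 RW=1 US=1 PS=0]
  → PA=0x3125A  (2 entries read)

Entries read for #0: 2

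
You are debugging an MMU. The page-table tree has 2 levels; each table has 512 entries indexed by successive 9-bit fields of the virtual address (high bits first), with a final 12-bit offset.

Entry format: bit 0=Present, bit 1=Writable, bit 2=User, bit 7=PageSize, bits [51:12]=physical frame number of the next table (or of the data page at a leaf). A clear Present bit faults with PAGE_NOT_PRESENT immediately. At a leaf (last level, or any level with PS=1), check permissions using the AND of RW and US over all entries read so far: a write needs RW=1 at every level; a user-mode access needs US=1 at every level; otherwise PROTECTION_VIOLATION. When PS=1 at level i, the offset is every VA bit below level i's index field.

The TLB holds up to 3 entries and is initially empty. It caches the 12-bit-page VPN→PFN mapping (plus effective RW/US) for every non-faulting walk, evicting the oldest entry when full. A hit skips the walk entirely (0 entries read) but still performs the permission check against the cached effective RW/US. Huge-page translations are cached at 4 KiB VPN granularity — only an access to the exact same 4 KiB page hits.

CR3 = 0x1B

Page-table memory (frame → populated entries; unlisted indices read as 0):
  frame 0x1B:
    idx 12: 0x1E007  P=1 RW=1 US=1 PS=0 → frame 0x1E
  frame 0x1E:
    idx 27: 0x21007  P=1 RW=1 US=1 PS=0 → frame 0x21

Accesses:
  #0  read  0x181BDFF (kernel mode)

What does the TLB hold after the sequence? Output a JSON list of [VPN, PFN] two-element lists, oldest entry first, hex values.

Walk each access:
#0 VA=0x181BDFF (r,kernel):
  lvl0: tbl 0x1B, slot 12 ⇒ 0x1E007 (P1/RW1/US1/PS0)
  lvl1: tbl 0x1E, slot 27 ⇒ 0x21007 (P1/RW1/US1/PS0)
  ⇒ phys 0x21DFF  [2 reads]

TLB: [["0x181B", "0x21"]]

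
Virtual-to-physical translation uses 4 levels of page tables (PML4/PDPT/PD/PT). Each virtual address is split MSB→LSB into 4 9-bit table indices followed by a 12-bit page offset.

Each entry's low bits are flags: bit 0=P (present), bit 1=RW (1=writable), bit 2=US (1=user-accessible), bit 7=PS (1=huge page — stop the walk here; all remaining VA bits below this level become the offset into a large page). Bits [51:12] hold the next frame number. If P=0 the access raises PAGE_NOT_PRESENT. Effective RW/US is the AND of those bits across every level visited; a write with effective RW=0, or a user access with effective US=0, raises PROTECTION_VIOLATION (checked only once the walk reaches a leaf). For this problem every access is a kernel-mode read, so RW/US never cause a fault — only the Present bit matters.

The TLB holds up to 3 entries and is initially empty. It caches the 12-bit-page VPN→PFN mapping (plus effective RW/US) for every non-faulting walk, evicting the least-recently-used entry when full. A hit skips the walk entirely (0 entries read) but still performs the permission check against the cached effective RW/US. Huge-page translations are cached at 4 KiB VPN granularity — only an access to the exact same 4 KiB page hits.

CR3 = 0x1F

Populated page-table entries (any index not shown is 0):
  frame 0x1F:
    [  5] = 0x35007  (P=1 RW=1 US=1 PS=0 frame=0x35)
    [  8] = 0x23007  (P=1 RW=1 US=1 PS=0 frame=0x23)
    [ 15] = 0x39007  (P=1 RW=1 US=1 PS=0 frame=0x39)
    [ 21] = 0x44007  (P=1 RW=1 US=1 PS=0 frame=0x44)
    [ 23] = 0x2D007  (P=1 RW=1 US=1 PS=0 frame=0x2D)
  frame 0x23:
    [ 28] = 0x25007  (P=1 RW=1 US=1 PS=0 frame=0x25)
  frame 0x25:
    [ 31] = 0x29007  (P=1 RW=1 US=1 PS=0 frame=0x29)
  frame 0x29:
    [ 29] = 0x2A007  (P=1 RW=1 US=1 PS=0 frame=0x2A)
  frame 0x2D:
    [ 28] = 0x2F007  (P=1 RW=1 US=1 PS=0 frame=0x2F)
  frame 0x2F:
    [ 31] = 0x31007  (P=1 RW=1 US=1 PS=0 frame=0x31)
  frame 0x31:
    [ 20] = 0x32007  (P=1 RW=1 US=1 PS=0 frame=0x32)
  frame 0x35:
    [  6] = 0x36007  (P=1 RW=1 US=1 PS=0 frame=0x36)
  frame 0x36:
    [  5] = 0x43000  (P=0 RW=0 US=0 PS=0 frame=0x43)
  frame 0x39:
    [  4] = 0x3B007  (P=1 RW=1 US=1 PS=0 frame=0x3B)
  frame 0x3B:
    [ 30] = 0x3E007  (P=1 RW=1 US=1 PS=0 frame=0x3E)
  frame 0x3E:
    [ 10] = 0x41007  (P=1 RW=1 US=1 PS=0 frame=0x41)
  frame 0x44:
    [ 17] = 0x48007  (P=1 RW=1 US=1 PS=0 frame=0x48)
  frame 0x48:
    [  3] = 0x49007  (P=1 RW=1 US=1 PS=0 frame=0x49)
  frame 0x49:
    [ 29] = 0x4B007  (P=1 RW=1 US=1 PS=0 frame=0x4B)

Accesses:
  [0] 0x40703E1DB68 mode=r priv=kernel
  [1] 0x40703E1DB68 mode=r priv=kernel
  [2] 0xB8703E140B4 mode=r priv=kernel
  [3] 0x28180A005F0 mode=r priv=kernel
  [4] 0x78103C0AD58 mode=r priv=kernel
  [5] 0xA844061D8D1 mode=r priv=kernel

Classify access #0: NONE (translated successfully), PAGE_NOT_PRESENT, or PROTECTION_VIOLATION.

Per-access translation:
#0 VA=0x40703E1DB68 (r,kernel):
  [0] read 0x1F idx=8: raw=0x23007 flags P=1 W=1 U=1 S=0
  [1] read 0x23 idx=28: raw=0x25007 flags P=1 W=1 U=1 S=0
  [2] read 0x25 idx=31: raw=0x29007 flags P=1 W=1 U=1 S=0
  [3] read 0x29 idx=29: raw=0x2A007 flags P=1 W=1 U=1 S=0
  ✓ 0x2AB68  — 4 lookups
#1 VA=0x40703E1DB68 (r,kernel):
  TLB hit vpn=0x40703E1D → PA=0x2AB68
#2 VA=0xB8703E140B4 (r,kernel):
  [0] read 0x1F idx=23: raw=0x2D007 flags P=1 W=1 U=1 S=0
  [1] read 0x2D idx=28: raw=0x2F007 flags P=1 W=1 U=1 S=0
  [2] read 0x2F idx=31: raw=0x31007 flags P=1 W=1 U=1 S=0
  [3] read 0x31 idx=20: raw=0x32007 flags P=1 W=1 U=1 S=0
  ✓ 0x320B4  — 4 lookups
#3 VA=0x28180A005F0 (r,kernel):
  [0] read 0x1F idx=5: raw=0x35007 flags P=1 W=1 U=1 S=0
  [1] read 0x35 idx=6: raw=0x36007 flags P=1 W=1 U=1 S=0
  [2] read 0x36 idx=5: raw=0x43000 flags P=0 W=0 U=0 S=0
  ✗ PAGE_NOT_PRESENT  [3 reads]
#4 VA=0x78103C0AD58 (r,kernel):
  [0] read 0x1F idx=15: raw=0x39007 flags P=1 W=1 U=1 S=0
  [1] read 0x39 idx=4: raw=0x3B007 flags P=1 W=1 U=1 S=0
  [2] read 0x3B idx=30: raw=0x3E007 flags P=1 W=1 U=1 S=0
  [3] read 0x3E idx=10: raw=0x41007 flags P=1 W=1 U=1 S=0
  ✓ 0x41D58  — 4 lookups
#5 VA=0xA844061D8D1 (r,kernel):
  [0] read 0x1F idx=21: raw=0x44007 flags P=1 W=1 U=1 S=0
  [1] read 0x44 idx=17: raw=0x48007 flags P=1 W=1 U=1 S=0
  [2] read 0x48 idx=3: raw=0x49007 flags P=1 W=1 U=1 S=0
  [3] read 0x49 idx=29: raw=0x4B007 flags P=1 W=1 U=1 S=0
  ✓ 0x4B8D1  — 4 lookups

Access #0 fault: NONE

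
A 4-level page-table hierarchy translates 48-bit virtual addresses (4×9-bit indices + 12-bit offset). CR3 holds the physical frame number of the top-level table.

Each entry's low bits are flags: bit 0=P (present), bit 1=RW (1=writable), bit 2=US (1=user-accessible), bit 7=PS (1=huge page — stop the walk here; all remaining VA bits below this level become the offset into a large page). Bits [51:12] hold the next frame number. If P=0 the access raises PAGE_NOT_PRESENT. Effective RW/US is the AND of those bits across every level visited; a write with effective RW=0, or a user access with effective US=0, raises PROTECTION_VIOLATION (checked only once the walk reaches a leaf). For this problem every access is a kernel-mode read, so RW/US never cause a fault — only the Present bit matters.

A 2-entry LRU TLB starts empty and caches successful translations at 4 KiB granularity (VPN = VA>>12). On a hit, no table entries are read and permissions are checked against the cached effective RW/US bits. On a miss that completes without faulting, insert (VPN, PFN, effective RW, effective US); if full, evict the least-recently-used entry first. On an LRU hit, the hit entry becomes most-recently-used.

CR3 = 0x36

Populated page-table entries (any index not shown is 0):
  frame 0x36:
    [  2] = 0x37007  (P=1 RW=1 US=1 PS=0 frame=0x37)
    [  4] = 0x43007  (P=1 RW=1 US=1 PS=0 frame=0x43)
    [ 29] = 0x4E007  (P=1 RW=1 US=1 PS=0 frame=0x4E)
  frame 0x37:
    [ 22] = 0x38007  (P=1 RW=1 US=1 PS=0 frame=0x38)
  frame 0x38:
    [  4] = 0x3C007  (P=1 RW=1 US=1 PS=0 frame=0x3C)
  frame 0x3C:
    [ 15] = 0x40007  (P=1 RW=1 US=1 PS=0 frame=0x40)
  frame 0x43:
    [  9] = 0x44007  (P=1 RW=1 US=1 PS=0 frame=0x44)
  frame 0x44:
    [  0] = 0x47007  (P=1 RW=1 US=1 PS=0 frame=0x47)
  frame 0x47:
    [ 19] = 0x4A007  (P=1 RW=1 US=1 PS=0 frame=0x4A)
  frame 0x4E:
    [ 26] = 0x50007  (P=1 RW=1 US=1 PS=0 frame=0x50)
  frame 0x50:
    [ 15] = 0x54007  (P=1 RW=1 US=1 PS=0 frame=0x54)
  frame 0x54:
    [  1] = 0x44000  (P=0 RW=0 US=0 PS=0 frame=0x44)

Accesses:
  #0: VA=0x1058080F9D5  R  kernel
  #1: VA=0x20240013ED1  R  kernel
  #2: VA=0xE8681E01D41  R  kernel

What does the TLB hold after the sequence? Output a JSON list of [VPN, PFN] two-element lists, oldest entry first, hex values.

Trace:
#0 VA=0x1058080F9D5 (r,kernel):
  [0] read 0x36 idx=2: raw=0x37007 flags P=1 W=1 U=1 S=0
  [1] read 0x37 idx=22: raw=0x38007 flags P=1 W=1 U=1 S=0
  [2] read 0x38 idx=4: raw=0x3C007 flags P=1 W=1 U=1 S=0
  [3] read 0x3C idx=15: raw=0x40007 flags P=1 W=1 U=1 S=0
  ⇒ phys 0x409D5  [4 reads]
#1 VA=0x20240013ED1 (r,kernel):
  [0] read 0x36 idx=4: raw=0x43007 flags P=1 W=1 U=1 S=0
  [1] read 0x43 idx=9: raw=0x44007 flags P=1 W=1 U=1 S=0
  [2] read 0x44 idx=0: raw=0x47007 flags P=1 W=1 U=1 S=0
  [3] read 0x47 idx=19: raw=0x4A007 flags P=1 W=1 U=1 S=0
  ⇒ phys 0x4AED1  [4 reads]
#2 VA=0xE8681E01D41 (r,kernel):
  [0] read 0x36 idx=29: raw=0x4E007 flags P=1 W=1 U=1 S=0
  [1] read 0x4E idx=26: raw=0x50007 flags P=1 W=1 U=1 S=0
  [2] read 0x50 idx=15: raw=0x54007 flags P=1 W=1 U=1 S=0
  [3] read 0x54 idx=1: raw=0x44000 flags P=0 W=0 U=0 S=0
  → PAGE_NOT_PRESENT  (4 entries read)

TLB: [["0x1058080F", "0x40"], ["0x20240013", "0x4A"]]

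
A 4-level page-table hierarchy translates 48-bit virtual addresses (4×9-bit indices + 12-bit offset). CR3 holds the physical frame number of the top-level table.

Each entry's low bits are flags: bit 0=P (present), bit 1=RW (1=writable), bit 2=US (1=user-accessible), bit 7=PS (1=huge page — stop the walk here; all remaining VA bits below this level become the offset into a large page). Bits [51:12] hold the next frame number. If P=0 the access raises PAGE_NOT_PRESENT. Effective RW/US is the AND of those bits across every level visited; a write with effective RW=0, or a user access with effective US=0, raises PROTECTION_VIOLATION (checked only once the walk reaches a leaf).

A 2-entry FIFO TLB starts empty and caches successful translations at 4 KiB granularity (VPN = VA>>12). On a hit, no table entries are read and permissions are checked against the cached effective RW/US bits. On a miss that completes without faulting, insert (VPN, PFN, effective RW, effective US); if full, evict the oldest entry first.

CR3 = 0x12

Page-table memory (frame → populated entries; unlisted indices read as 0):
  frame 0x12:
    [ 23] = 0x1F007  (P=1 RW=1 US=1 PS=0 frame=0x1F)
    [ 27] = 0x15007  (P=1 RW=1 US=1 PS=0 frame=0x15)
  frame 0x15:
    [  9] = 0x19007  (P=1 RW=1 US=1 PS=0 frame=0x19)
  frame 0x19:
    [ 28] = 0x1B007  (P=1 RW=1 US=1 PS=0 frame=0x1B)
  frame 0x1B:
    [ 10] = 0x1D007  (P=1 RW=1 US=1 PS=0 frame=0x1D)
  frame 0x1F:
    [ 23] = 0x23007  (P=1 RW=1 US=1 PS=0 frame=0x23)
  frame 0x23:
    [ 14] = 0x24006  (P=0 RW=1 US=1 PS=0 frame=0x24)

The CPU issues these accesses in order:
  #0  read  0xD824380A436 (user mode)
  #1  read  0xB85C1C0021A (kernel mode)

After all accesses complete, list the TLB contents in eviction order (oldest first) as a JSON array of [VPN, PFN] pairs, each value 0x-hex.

Per-access translation:
#0 VA=0xD824380A436 (r,user):
  lvl0: tbl 0x12, slot 27 ⇒ 0x15007 (P1/RW1/US1/PS0)
  lvl1: tbl 0x15, slot 9 ⇒ 0x19007 (P1/RW1/US1/PS0)
  lvl2: tbl 0x19, slot 28 ⇒ 0x1B007 (P1/RW1/US1/PS0)
  lvl3: tbl 0x1B, slot 10 ⇒ 0x1D007 (P1/RW1/US1/PS0)
  ⇒ phys 0x1D436  [4 reads]
#1 VA=0xB85C1C0021A (r,kernel):
  lvl0: tbl 0x12, slot 23 ⇒ 0x1F007 (P1/RW1/US1/PS0)
  lvl1: tbl 0x1F, slot 23 ⇒ 0x23007 (P1/RW1/US1/PS0)
  lvl2: tbl 0x23, slot 14 ⇒ 0x24006 (P0/RW1/US1/PS0)
  ✗ PAGE_NOT_PRESENT  [3 reads]

TLB: [["0xD824380A", "0x1D"]]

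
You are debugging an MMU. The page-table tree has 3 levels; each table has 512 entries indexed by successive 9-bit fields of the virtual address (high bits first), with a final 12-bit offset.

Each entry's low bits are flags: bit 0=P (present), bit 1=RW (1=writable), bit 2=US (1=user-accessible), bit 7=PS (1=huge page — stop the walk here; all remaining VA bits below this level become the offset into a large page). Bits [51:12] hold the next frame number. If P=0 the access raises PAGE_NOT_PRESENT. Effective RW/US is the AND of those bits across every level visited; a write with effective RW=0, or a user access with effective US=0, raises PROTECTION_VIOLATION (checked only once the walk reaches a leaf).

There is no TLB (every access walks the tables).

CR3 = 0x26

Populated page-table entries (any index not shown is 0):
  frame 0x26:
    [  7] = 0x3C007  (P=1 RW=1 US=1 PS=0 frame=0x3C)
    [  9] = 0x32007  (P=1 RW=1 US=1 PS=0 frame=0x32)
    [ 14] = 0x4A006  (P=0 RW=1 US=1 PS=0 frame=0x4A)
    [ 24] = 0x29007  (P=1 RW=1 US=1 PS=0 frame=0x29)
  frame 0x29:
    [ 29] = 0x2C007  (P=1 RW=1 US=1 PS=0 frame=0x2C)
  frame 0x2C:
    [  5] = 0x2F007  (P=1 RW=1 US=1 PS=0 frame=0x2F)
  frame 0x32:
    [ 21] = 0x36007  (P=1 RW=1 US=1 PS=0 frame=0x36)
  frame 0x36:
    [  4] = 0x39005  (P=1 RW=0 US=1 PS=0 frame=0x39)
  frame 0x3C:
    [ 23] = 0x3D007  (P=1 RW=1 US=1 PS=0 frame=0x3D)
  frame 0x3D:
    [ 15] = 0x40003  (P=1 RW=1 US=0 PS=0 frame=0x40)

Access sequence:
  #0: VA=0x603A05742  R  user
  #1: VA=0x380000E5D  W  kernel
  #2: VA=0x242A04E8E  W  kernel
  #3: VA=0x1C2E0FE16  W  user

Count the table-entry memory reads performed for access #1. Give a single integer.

Trace:
#0 VA=0x603A05742 (r,user):
  L0: frame=0x26 idx=24 entry=0x29007 [P=1 RW=1 US=1 PS=0]
  L1: frame=0x29 idx=29 entry=0x2C007 [P=1 RW=1 US=1 PS=0]
  L2: frame=0x2C idx=5 entry=0x2F007 [P=1 RW=1 US=1 PS=0]
  ⇒ phys 0x2F742  [3 reads]
#1 VA=0x380000E5D (w,kernel):
  L0: frame=0x26 idx=14 entry=0x4A006 [P=0 RW=1 US=1 PS=0]
  ✗ PAGE_NOT_PRESENT  [1 reads]
#2 VA=0x242A04E8E (w,kernel):
  L0: frame=0x26 idx=9 entry=0x32007 [P=1 RW=1 US=1 PS=0]
  L1: frame=0x32 idx=21 entry=0x36007 [P=1 RW=1 US=1 PS=0]
  L2: frame=0x36 idx=4 entry=0x39005 [P=1 RW=0 US=1 PS=0]
  ✗ PROTECTION_VIOLATION  [3 reads]
#3 VA=0x1C2E0FE16 (w,user):
  L0: frame=0x26 idx=7 entry=0x3C007 [P=1 RW=1 US=1 PS=0]
  L1: frame=0x3C idx=23 entry=0x3D007 [P=1 RW=1 US=1 PS=0]
  L2: frame=0x3D idx=15 entry=0x40003 [P=1 RW=1 US=0 PS=0]
  ✗ PROTECTION_VIOLATION  [3 reads]

Entries read for #1: 1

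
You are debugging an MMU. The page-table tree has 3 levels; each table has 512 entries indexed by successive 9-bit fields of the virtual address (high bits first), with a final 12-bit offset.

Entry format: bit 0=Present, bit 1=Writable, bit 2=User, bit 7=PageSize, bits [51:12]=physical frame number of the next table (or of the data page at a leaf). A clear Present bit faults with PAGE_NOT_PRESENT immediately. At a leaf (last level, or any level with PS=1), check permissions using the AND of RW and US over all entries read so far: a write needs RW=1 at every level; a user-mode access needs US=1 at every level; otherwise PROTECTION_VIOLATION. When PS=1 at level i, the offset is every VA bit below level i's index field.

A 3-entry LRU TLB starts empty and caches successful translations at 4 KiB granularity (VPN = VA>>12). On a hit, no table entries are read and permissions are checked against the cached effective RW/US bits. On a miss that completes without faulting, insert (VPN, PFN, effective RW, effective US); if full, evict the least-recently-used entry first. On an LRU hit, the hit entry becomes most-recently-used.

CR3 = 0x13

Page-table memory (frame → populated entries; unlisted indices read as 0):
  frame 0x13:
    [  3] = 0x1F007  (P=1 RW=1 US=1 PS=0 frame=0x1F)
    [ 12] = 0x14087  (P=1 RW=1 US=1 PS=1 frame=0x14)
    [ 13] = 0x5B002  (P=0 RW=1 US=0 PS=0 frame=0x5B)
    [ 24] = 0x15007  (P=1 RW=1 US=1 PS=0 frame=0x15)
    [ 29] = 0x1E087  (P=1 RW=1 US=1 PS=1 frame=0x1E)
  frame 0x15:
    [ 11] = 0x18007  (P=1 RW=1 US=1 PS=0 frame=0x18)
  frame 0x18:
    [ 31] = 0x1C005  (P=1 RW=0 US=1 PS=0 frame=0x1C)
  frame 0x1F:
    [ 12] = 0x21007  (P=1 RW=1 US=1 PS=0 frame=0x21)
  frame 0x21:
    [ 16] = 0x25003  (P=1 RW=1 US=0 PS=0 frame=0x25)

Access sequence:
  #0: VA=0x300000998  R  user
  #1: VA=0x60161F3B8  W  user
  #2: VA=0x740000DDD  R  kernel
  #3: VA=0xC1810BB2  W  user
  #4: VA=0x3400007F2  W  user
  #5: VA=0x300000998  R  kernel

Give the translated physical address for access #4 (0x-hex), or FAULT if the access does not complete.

Trace:
#0 VA=0x300000998 (r,user):
  lvl0: tbl 0x13, slot 12 ⇒ 0x14087 (P1/RW1/US1/PS1)
  ✓ 0x14998 (huge @L0)  — 1 lookups
#1 VA=0x60161F3B8 (w,user):
  lvl0: tbl 0x13, slot 24 ⇒ 0x15007 (P1/RW1/US1/PS0)
  lvl1: tbl 0x15, slot 11 ⇒ 0x18007 (P1/RW1/US1/PS0)
  lvl2: tbl 0x18, slot 31 ⇒ 0x1C005 (P1/RW0/US1/PS0)
  → PROTECTION_VIOLATION  (3 entries read)
#2 VA=0x740000DDD (r,kernel):
  lvl0: tbl 0x13, slot 29 ⇒ 0x1E087 (P1/RW1/US1/PS1)
  ✓ 0x1EDDD (huge @L0)  — 1 lookups
#3 VA=0xC1810BB2 (w,user):
  lvl0: tbl 0x13, slot 3 ⇒ 0x1F007 (P1/RW1/US1/PS0)
  lvl1: tbl 0x1F, slot 12 ⇒ 0x21007 (P1/RW1/US1/PS0)
  lvl2: tbl 0x21, slot 16 ⇒ 0x25003 (P1/RW1/US0/PS0)
  → PROTECTION_VIOLATION  (3 entries read)
#4 VA=0x3400007F2 (w,user):
  lvl0: tbl 0x13, slot 13 ⇒ 0x5B002 (P0/RW1/US0/PS0)
  → PAGE_NOT_PRESENT  (1 entries read)
#5 VA=0x300000998 (r,kernel):
  TLB hit vpn=0x300000 → PA=0x14998

Access #4 PA: FAULT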